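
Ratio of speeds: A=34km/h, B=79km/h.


Ratio = 34:79
GCD = 1
Simplified = 34:79
Time ratio (same distance) = 79:34
Speed ratio = 34:79

34:79


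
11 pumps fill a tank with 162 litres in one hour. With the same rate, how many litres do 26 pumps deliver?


Direct proportion: y/x = constant
k = 162/11 ≈ 14.7273
y₂ = k × 26 = 162 × 26 / 11 = 4212/11
≈ 382.91

382.91


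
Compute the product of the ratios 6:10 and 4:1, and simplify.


Compound ratio = (6×4) : (10×1)
= 24:10
GCD = 2
= 12:5

12:5


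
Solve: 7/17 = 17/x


Cross multiply: 7 × x = 17 × 17
7x = 289
x = 289 / 7
= 41.29

41.29


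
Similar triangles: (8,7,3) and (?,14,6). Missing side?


Scale factor = 14/7 = 2
Missing side = 8 × 2
= 16.0

16.0


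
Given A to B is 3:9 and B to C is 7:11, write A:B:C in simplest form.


Match B: multiply A:B by 7 → 21:63
Multiply B:C by 9 → 63:99
Combined: 21:63:99
GCD = 3
= 7:21:33

7:21:33


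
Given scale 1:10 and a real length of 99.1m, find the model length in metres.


Model size = real / scale
= 99.1 / 10
= 9.9100 m

9.9100 m


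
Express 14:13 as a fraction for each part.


Total parts = 14 + 13 = 27
First part: 14/27 = 14/27
Second part: 13/27 = 13/27
= 14/27 and 13/27

14/27 and 13/27


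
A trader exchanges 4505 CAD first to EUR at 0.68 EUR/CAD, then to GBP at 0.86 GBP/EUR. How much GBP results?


Step 1: 4505 CAD × 0.68 = 3063.40 EUR
Step 2: 3063.40 EUR × 0.86 = 2634.52 GBP
Implied rate CAD→GBP = 0.68 × 0.86 = 0.5848
= 2634.52 GBP

2634.52 GBP


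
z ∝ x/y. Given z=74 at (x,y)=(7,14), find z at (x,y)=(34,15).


z = k·x/y
Solve for k using the known point: k = z·y/x = 74×14/7 = 1036/7 = 148.0000
Now evaluate at x=34, y=15:
z = k × 34 / 15 = (1036 × 34) / (7 × 15) = 35224/105
≈ 335.4667

335.4667


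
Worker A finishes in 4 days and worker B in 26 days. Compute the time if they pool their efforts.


Rate of A = 1/4 per day
Rate of B = 1/26 per day
Combined rate = 1/4 + 1/26 = 30/104 ≈ 0.2885 per day
Days = 1 / combined rate = 104/30
≈ 3.47 days

3.47 days


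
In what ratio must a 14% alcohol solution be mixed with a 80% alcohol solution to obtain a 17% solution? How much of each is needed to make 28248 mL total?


Let x parts of 14% mix with y parts of 80%.
14x + 80y = 17(x + y)
14x + 80y = 17x + 17y
x(14 - 17) = y(17 - 80)
x/y = (80 - 17)/(17 - 14) = 63/3
Simplify: 21:1
Total parts = 22; one part = 28248/22 = 1284.00 mL
14% solution: 21×1284.00 = 26964.00 mL
80% solution: 1×1284.00 = 1284.00 mL
= ratio 21:1; 26964.00 mL and 1284.00 mL

ratio 21:1; 26964.00 mL and 1284.00 mL


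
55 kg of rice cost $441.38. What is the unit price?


Unit rate = total / quantity
= 441.38 / 55
= $8.03 per unit

$8.03 per unit


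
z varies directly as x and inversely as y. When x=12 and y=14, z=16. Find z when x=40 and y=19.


z = k·x/y
Solve for k using the known point: k = z·y/x = 16×14/12 = 224/12 ≈ 18.6667
Now evaluate at x=40, y=19:
z = k × 40 / 19 = (224 × 40) / (12 × 19) = 8960/228
≈ 39.2982

39.2982


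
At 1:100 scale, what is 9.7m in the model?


Model size = real / scale
= 9.7 / 100
= 0.0970 m

0.0970 m


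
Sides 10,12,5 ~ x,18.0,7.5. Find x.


Scale factor = 18.0/12 = 1.5
Missing side = 10 × 1.5
= 15.0

15.0


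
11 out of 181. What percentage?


Percentage = (part / whole) × 100
= (11 / 181) × 100
≈ 6.08%

6.08%


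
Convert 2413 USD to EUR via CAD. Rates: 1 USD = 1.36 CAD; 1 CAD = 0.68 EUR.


Step 1: 2413 USD × 1.36 = 3281.68 CAD
Step 2: 3281.68 CAD × 0.68 = 2231.54 EUR
Implied rate USD→EUR = 1.36 × 0.68 = 0.9248
= 2231.54 EUR

2231.54 EUR


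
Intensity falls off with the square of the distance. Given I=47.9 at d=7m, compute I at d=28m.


I₁d₁² = I₂d₂²
I₂ = I₁ × (d₁/d₂)²
= 47.9 × (7/28)²
= 47.9 × 49/784
= 2347.1/784
≈ 2.9938

2.9938


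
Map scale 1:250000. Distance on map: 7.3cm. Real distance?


Real distance = map distance × scale
= 7.3cm × 250000
= 1825000 cm = 18250.0 m
= 18.250 km

18.250 km


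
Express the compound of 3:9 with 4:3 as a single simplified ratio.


Compound ratio = (3×4) : (9×3)
= 12:27
GCD = 3
= 4:9

4:9


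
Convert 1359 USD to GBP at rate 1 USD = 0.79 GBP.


Amount × rate = 1359 × 0.79
= 1073.61 GBP

1073.61 GBP


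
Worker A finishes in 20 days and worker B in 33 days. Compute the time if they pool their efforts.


Rate of A = 1/20 per day
Rate of B = 1/33 per day
Combined rate = 1/20 + 1/33 = 53/660 ≈ 0.0803 per day
Days = 1 / combined rate = 660/53
≈ 12.45 days

12.45 days


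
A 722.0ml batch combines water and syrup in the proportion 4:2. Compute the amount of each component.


Total parts = 4 + 2 = 6
water: 722.0 × 4/6 = 481.3ml
syrup: 722.0 × 2/6 = 240.7ml
= 481.3ml and 240.7ml

481.3ml and 240.7ml


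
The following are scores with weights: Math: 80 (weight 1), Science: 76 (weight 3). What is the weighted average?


Numerator = 80×1 + 76×3
= 80 + 228
= 308
Total weight = 4
Weighted avg = 308/4
= 77.00

77.00


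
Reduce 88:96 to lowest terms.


GCD(88, 96) = 8
88/8 : 96/8
= 11:12

11:12


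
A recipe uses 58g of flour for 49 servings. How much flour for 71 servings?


Direct proportion: y/x = constant
k = 58/49 ≈ 1.1837
y₂ = k × 71 = 58 × 71 / 49 = 4118/49
≈ 84.04

84.04


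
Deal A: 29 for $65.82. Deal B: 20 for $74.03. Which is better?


Deal A: $65.82/29 = $2.2697/unit
Deal B: $74.03/20 = $3.7015/unit
A is cheaper per unit
= Deal A

Deal A


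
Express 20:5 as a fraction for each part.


Total parts = 20 + 5 = 25
First part: 20/25 = 4/5
Second part: 5/25 = 1/5
= 4/5 and 1/5

4/5 and 1/5


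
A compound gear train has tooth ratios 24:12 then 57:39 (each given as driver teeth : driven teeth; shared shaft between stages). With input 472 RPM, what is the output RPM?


Stage 1: RPM_B = RPM_A × t_A/t_B = 472 × 24/12 = 11328/12 = 944.00
B and C share a shaft → RPM_C = RPM_B
Stage 2: RPM_D = RPM_C × t_C/t_D = RPM_A × (t_A×t_C)/(t_B×t_D)
Overall ratio = (24×57)/(12×39) = 1368/468
RPM_D = 472 × 1368/468 = 645696/468
≈ 1379.69 RPM

1379.69 RPM


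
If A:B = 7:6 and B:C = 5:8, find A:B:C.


Match B: multiply A:B by 5 → 35:30
Multiply B:C by 6 → 30:48
Combined: 35:30:48
GCD = 1
= 35:30:48

35:30:48


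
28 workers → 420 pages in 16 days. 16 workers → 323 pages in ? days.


Days ∝ work / workers, so d₂ = d₁ × (m₁/m₂) × (w₂/w₁)
Workers factor (inverse): 28/16 = 1.7500
Work factor (direct): 323/420 ≈ 0.7690
d₂ = 16 × 28/16 × 323/420 = (16 × 28 × 323) / (16 × 420) = 144704/6720
≈ 21.53 days

21.53 days


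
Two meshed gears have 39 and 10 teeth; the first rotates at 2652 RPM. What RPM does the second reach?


Gear ratio = 39:10 = 39:10
RPM_B = RPM_A × (teeth_A / teeth_B)
= 2652 × (39/10)
= 10342.8 RPM

10342.8 RPM


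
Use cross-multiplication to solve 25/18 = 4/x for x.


Cross multiply: 25 × x = 18 × 4
25x = 72
x = 72 / 25
= 2.88

2.88


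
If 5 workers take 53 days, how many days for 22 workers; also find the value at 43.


Inverse proportion: x × y = constant
k = 5 × 53 = 265
At x=22: k/22 = 12.05
At x=43: k/43 = 6.16
= 12.05 and 6.16

12.05 and 6.16


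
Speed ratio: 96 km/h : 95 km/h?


Ratio = 96:95
GCD = 1
Simplified = 96:95
Time ratio (same distance) = 95:96
Speed ratio = 96:95

96:95


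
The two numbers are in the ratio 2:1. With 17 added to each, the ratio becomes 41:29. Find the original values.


Let A = 2k, B = 1k.
(2k + 17) / (1k + 17) = 41/29
Cross-multiply: 29(2k + 17) = 41(1k + 17)
58k + 493 = 41k + 697
58k - 41k = 697 - 493
17k = 204
k = 204/17 = 12
A = 2×12 = 24, B = 1×12 = 12
= A = 24, B = 12

A = 24, B = 12


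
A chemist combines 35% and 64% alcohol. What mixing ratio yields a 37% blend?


Let x parts of 35% mix with y parts of 64%.
35x + 64y = 37(x + y)
35x + 64y = 37x + 37y
x(35 - 37) = y(37 - 64)
x/y = (64 - 37)/(37 - 35) = 27/2
Simplify: 27:2
= 27:2

27:2


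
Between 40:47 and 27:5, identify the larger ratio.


40/47 = 0.8511
27/5 = 5.4000
0.8511 < 5.4000, so 40:47 is less
= 27:5

27:5


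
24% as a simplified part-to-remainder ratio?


24% means 24 parts out of 100; remainder = 76
Part : remainder = 24:76
GCD = 4
= 6:19

6:19


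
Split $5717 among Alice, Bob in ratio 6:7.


Total parts = 6 + 7 = 13
Alice: 5717 × 6/13 = 2638.62
Bob: 5717 × 7/13 = 3078.38
= Alice: $2638.62, Bob: $3078.38

Alice: $2638.62, Bob: $3078.38


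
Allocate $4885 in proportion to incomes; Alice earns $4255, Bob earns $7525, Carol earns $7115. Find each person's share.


Total income = 4255 + 7525 + 7115 = $18895
Alice: $4885 × 4255/18895 = $1100.06
Bob: $4885 × 7525/18895 = $1945.47
Carol: $4885 × 7115/18895 = $1839.47
= Alice: $1100.06, Bob: $1945.47, Carol: $1839.47

Alice: $1100.06, Bob: $1945.47, Carol: $1839.47


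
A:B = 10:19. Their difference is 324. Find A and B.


Let A = 10k, B = 19k.
19k - 10k = 324
9k = 324 → k = 324/9 = 36
A = 10×36 = 360, B = 19×36 = 684
= A = 360, B = 684

A = 360, B = 684


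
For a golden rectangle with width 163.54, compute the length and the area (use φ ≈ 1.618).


φ = (1 + √5) / 2 ≈ 1.618
Length = width × φ = 163.54 × 1.618 = 264.60772
≈ 264.61
Area = width × length = 163.54 × 264.60772 = 43273.9465288 ≈ 43273.95
= Length: 264.61, Area: 43273.95

Length: 264.61, Area: 43273.95


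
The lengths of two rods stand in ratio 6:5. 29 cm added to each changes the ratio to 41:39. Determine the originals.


Let A = 6k, B = 5k.
(6k + 29) / (5k + 29) = 41/39
Cross-multiply: 39(6k + 29) = 41(5k + 29)
234k + 1131 = 205k + 1189
234k - 205k = 1189 - 1131
29k = 58
k = 58/29 = 2
A = 6×2 = 12, B = 5×2 = 10
= A = 12, B = 10

A = 12, B = 10


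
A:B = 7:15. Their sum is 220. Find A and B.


Let A = 7k, B = 15k.
7k + 15k = 220
22k = 220 → k = 220/22 = 10
A = 7×10 = 70, B = 15×10 = 150
= A = 70, B = 150

A = 70, B = 150


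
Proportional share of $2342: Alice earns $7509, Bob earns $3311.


Total income = 7509 + 3311 = $10820
Alice: $2342 × 7509/10820 = $1625.33
Bob: $2342 × 3311/10820 = $716.67
= Alice: $1625.33, Bob: $716.67

Alice: $1625.33, Bob: $716.67


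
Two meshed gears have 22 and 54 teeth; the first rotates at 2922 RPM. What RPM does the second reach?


Gear ratio = 22:54 = 11:27
RPM_B = RPM_A × (teeth_A / teeth_B)
= 2922 × (22/54)
= 1190.4 RPM

1190.4 RPM


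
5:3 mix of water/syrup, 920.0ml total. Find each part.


Total parts = 5 + 3 = 8
water: 920.0 × 5/8 = 575.0ml
syrup: 920.0 × 3/8 = 345.0ml
= 575.0ml and 345.0ml

575.0ml and 345.0ml


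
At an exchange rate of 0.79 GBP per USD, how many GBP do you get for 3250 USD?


Amount × rate = 3250 × 0.79
= 2567.50 GBP

2567.50 GBP


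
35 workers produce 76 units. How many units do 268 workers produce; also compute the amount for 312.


Direct proportion: y/x = constant
k = 76/35 ≈ 2.1714
y at x=268: k × 268 = 76 × 268 / 35 = 20368/35 ≈ 581.94
y at x=312: k × 312 = 76 × 312 / 35 = 23712/35 ≈ 677.49
= 581.94 and 677.49

581.94 and 677.49


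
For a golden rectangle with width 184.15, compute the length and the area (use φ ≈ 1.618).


φ = (1 + √5) / 2 ≈ 1.618
Length = width × φ = 184.15 × 1.618 = 297.9547
≈ 297.95
Area = width × length = 184.15 × 297.9547 = 54868.358005 ≈ 54868.36
= Length: 297.95, Area: 54868.36

Length: 297.95, Area: 54868.36


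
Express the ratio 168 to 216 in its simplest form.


GCD(168, 216) = 24
168/24 : 216/24
= 7:9

7:9


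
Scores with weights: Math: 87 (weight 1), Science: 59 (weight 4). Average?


Numerator = 87×1 + 59×4
= 87 + 236
= 323
Total weight = 5
Weighted avg = 323/5
= 64.60

64.60


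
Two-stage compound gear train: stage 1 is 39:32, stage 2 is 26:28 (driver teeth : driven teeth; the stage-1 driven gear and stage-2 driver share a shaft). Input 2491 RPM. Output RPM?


Stage 1: RPM_B = RPM_A × t_A/t_B = 2491 × 39/32 = 97149/32 ≈ 3035.91
B and C share a shaft → RPM_C = RPM_B
Stage 2: RPM_D = RPM_C × t_C/t_D = RPM_A × (t_A×t_C)/(t_B×t_D)
Overall ratio = (39×26)/(32×28) = 1014/896
RPM_D = 2491 × 1014/896 = 2525874/896
≈ 2819.06 RPM

2819.06 RPM


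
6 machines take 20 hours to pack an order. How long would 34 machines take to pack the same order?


Inverse proportion: x × y = constant
k = 6 × 20 = 120
y₂ = k / 34 = 120 / 34
= 3.53

3.53


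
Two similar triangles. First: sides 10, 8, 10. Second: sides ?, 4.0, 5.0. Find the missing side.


Scale factor = 4.0/8 = 0.5
Missing side = 10 × 0.5
= 5.0

5.0


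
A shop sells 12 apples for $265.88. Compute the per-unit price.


Unit rate = total / quantity
= 265.88 / 12
= $22.16 per unit

$22.16 per unit


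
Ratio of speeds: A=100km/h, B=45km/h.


Ratio = 100:45
GCD = 5
Simplified = 20:9
Time ratio (same distance) = 9:20
Speed ratio = 20:9

20:9


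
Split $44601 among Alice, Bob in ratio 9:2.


Total parts = 9 + 2 = 11
Alice: 44601 × 9/11 = 36491.73
Bob: 44601 × 2/11 = 8109.27
= Alice: $36491.73, Bob: $8109.27

Alice: $36491.73, Bob: $8109.27


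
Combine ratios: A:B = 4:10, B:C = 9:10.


Match B: multiply A:B by 9 → 36:90
Multiply B:C by 10 → 90:100
Combined: 36:90:100
GCD = 2
= 18:45:50

18:45:50


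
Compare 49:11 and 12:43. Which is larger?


49/11 = 4.4545
12/43 = 0.2791
4.4545 > 0.2791, so 49:11 is greater
= 49:11

49:11


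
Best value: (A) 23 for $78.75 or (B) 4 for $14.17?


Deal A: $78.75/23 = $3.4239/unit
Deal B: $14.17/4 = $3.5425/unit
A is cheaper per unit
= Deal A

Deal A


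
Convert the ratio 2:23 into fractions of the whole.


Total parts = 2 + 23 = 25
First part: 2/25 = 2/25
Second part: 23/25 = 23/25
= 2/25 and 23/25

2/25 and 23/25


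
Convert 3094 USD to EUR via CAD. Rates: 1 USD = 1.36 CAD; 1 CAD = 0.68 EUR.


Step 1: 3094 USD × 1.36 = 4207.84 CAD
Step 2: 4207.84 CAD × 0.68 = 2861.33 EUR
Implied rate USD→EUR = 1.36 × 0.68 = 0.9248
= 2861.33 EUR

2861.33 EUR


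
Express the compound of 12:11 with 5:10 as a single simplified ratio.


Compound ratio = (12×5) : (11×10)
= 60:110
GCD = 10
= 6:11

6:11


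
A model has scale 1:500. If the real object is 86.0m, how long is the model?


Model size = real / scale
= 86.0 / 500
= 0.1720 m

0.1720 m


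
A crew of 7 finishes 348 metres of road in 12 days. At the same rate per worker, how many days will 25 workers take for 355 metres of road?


Days ∝ work / workers, so d₂ = d₁ × (m₁/m₂) × (w₂/w₁)
Workers factor (inverse): 7/25 = 0.2800
Work factor (direct): 355/348 ≈ 1.0201
d₂ = 12 × 7/25 × 355/348 = (12 × 7 × 355) / (25 × 348) = 29820/8700
≈ 3.43 days

3.43 days


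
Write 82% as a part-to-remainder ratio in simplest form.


82% means 82 parts out of 100; remainder = 18
Part : remainder = 82:18
GCD = 2
= 41:9

41:9


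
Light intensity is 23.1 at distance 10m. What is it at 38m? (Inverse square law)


I₁d₁² = I₂d₂²
I₂ = I₁ × (d₁/d₂)²
= 23.1 × (10/38)²
= 23.1 × 100/1444
= 2310/1444
≈ 1.5997

1.5997


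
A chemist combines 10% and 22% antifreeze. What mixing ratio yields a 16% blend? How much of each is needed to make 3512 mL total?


Let x parts of 10% mix with y parts of 22%.
10x + 22y = 16(x + y)
10x + 22y = 16x + 16y
x(10 - 16) = y(16 - 22)
x/y = (22 - 16)/(16 - 10) = 6/6
Simplify: 1:1
Total parts = 2; one part = 3512/2 = 1756.00 mL
10% solution: 1×1756.00 = 1756.00 mL
22% solution: 1×1756.00 = 1756.00 mL
= ratio 1:1; 1756.00 mL and 1756.00 mL

ratio 1:1; 1756.00 mL and 1756.00 mL


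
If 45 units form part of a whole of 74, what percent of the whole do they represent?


Percentage = (part / whole) × 100
= (45 / 74) × 100
≈ 60.81%

60.81%


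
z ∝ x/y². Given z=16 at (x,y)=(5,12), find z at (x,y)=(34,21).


z = k·x/y²
Solve for k using the known point: k = z·y²/x = 16×144/5 = 2304/5 = 460.8000
Now evaluate at x=34, y=21:
z = k × 34 / 441 = (2304 × 34) / (5 × 441) = 78336/2205
≈ 35.5265

35.5265


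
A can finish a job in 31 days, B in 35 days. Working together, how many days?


Rate of A = 1/31 per day
Rate of B = 1/35 per day
Combined rate = 1/31 + 1/35 = 66/1085 ≈ 0.0608 per day
Days = 1 / combined rate = 1085/66
≈ 16.44 days

16.44 days


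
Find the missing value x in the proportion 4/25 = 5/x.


Cross multiply: 4 × x = 25 × 5
4x = 125
x = 125 / 4
= 31.25

31.25


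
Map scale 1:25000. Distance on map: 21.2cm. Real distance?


Real distance = map distance × scale
= 21.2cm × 25000
= 530000 cm = 5300.0 m
= 5.300 km

5.300 km


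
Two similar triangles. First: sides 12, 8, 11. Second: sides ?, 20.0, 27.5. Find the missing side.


Scale factor = 20.0/8 = 2.5
Missing side = 12 × 2.5
= 30.0

30.0


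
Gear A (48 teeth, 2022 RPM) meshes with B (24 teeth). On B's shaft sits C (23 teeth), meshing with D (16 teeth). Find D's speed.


Stage 1: RPM_B = RPM_A × t_A/t_B = 2022 × 48/24 = 97056/24 = 4044.00
B and C share a shaft → RPM_C = RPM_B
Stage 2: RPM_D = RPM_C × t_C/t_D = RPM_A × (t_A×t_C)/(t_B×t_D)
Overall ratio = (48×23)/(24×16) = 1104/384
RPM_D = 2022 × 1104/384 = 2232288/384
= 5813.25 RPM

5813.25 RPM


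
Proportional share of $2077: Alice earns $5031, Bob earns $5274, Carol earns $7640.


Total income = 5031 + 5274 + 7640 = $17945
Alice: $2077 × 5031/17945 = $582.30
Bob: $2077 × 5274/17945 = $610.43
Carol: $2077 × 7640/17945 = $884.27
= Alice: $582.30, Bob: $610.43, Carol: $884.27

Alice: $582.30, Bob: $610.43, Carol: $884.27


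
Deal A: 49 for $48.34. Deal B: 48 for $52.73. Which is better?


Deal A: $48.34/49 = $0.9865/unit
Deal B: $52.73/48 = $1.0985/unit
A is cheaper per unit
= Deal A

Deal A


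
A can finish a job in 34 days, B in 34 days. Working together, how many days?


Rate of A = 1/34 per day
Rate of B = 1/34 per day
Combined rate = 1/34 + 1/34 = 68/1156 ≈ 0.0588 per day
Days = 1 / combined rate = 1156/68
= 17.00 days

17.00 days


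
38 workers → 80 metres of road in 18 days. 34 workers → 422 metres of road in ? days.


Days ∝ work / workers, so d₂ = d₁ × (m₁/m₂) × (w₂/w₁)
Workers factor (inverse): 38/34 ≈ 1.1176
Work factor (direct): 422/80 = 5.2750
d₂ = 18 × 38/34 × 422/80 = (18 × 38 × 422) / (34 × 80) = 288648/2720
≈ 106.12 days

106.12 days


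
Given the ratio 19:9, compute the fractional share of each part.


Total parts = 19 + 9 = 28
First part: 19/28 = 19/28
Second part: 9/28 = 9/28
= 19/28 and 9/28

19/28 and 9/28


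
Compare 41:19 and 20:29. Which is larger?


41/19 = 2.1579
20/29 = 0.6897
2.1579 > 0.6897, so 41:19 is greater
= 41:19

41:19


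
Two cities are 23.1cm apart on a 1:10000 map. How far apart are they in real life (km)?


Real distance = map distance × scale
= 23.1cm × 10000
= 231000 cm = 2310.0 m
= 2.310 km

2.310 km


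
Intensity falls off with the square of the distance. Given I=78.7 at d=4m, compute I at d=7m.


I₁d₁² = I₂d₂²
I₂ = I₁ × (d₁/d₂)²
= 78.7 × (4/7)²
= 78.7 × 16/49
= 1259.2/49
≈ 25.6980

25.6980


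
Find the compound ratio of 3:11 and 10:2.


Compound ratio = (3×10) : (11×2)
= 30:22
GCD = 2
= 15:11

15:11


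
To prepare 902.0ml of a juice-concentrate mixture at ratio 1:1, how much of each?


Total parts = 1 + 1 = 2
juice: 902.0 × 1/2 = 451.0ml
concentrate: 902.0 × 1/2 = 451.0ml
= 451.0ml and 451.0ml

451.0ml and 451.0ml


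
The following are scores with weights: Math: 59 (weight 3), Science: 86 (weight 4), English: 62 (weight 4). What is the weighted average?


Numerator = 59×3 + 86×4 + 62×4
= 177 + 344 + 248
= 769
Total weight = 11
Weighted avg = 769/11
= 69.91

69.91


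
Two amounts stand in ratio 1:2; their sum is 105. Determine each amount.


Let A = 1k, B = 2k.
1k + 2k = 105
3k = 105 → k = 105/3 = 35
A = 1×35 = 35, B = 2×35 = 70
= A = 35, B = 70

A = 35, B = 70


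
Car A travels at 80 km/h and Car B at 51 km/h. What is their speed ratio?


Ratio = 80:51
GCD = 1
Simplified = 80:51
Time ratio (same distance) = 51:80
Speed ratio = 80:51

80:51


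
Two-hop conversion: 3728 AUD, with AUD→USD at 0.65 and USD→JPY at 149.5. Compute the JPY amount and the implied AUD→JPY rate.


Step 1: 3728 AUD × 0.65 = 2423.20 USD
Step 2: 2423.20 USD × 149.5 = 362268.40 JPY
Implied rate AUD→JPY = 0.65 × 149.5 = 97.1750
= 362268.40 JPY; implied rate 97.1750 JPY/AUD

362268.40 JPY; implied rate 97.1750 JPY/AUD


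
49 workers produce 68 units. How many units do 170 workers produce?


Direct proportion: y/x = constant
k = 68/49 ≈ 1.3878
y₂ = k × 170 = 68 × 170 / 49 = 11560/49
≈ 235.92

235.92


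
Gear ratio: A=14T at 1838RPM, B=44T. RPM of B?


Gear ratio = 14:44 = 7:22
RPM_B = RPM_A × (teeth_A / teeth_B)
= 1838 × (14/44)
= 584.8 RPM

584.8 RPM


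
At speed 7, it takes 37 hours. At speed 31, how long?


Inverse proportion: x × y = constant
k = 7 × 37 = 259
y₂ = k / 31 = 259 / 31
= 8.35

8.35


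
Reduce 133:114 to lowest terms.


GCD(133, 114) = 19
133/19 : 114/19
= 7:6

7:6


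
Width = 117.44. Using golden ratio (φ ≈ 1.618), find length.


φ = (1 + √5) / 2 ≈ 1.618
Length = width × φ = 117.44 × 1.618 = 190.01792
≈ 190.02

190.02


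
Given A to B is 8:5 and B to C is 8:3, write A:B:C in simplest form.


Match B: multiply A:B by 8 → 64:40
Multiply B:C by 5 → 40:15
Combined: 64:40:15
GCD = 1
= 64:40:15

64:40:15


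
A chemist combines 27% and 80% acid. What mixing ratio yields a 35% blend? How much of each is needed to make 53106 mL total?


Let x parts of 27% mix with y parts of 80%.
27x + 80y = 35(x + y)
27x + 80y = 35x + 35y
x(27 - 35) = y(35 - 80)
x/y = (80 - 35)/(35 - 27) = 45/8
Simplify: 45:8
Total parts = 53; one part = 53106/53 = 1002.00 mL
27% solution: 45×1002.00 = 45090.00 mL
80% solution: 8×1002.00 = 8016.00 mL
= ratio 45:8; 45090.00 mL and 8016.00 mL

ratio 45:8; 45090.00 mL and 8016.00 mL


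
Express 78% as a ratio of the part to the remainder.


78% means 78 parts out of 100; remainder = 22
Part : remainder = 78:22
GCD = 2
= 39:11

39:11


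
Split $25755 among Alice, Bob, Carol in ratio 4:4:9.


Total parts = 4 + 4 + 9 = 17
Alice: 25755 × 4/17 = 6060.00
Bob: 25755 × 4/17 = 6060.00
Carol: 25755 × 9/17 = 13635.00
= Alice: $6060.00, Bob: $6060.00, Carol: $13635.00

Alice: $6060.00, Bob: $6060.00, Carol: $13635.00


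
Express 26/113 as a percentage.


Percentage = (part / whole) × 100
= (26 / 113) × 100
≈ 23.01%

23.01%


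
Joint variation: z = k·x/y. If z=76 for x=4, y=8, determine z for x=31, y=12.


z = k·x/y
Solve for k using the known point: k = z·y/x = 76×8/4 = 608/4 = 152.0000
Now evaluate at x=31, y=12:
z = k × 31 / 12 = (608 × 31) / (4 × 12) = 18848/48
≈ 392.6667

392.6667


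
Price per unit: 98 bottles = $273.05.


Unit rate = total / quantity
= 273.05 / 98
= $2.79 per unit

$2.79 per unit


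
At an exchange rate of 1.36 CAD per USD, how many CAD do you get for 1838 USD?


Amount × rate = 1838 × 1.36
= 2499.68 CAD

2499.68 CAD


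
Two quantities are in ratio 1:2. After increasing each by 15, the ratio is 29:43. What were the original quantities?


Let A = 1k, B = 2k.
(1k + 15) / (2k + 15) = 29/43
Cross-multiply: 43(1k + 15) = 29(2k + 15)
43k + 645 = 58k + 435
43k - 58k = 435 - 645
-15k = -210
k = -210/-15 = 14
A = 1×14 = 14, B = 2×14 = 28
= A = 14, B = 28

A = 14, B = 28


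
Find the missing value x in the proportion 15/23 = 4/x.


Cross multiply: 15 × x = 23 × 4
15x = 92
x = 92 / 15
= 6.13

6.13


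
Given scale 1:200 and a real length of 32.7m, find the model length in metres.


Model size = real / scale
= 32.7 / 200
= 0.1635 m

0.1635 m


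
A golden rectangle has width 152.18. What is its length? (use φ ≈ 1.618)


φ = (1 + √5) / 2 ≈ 1.618
Length = width × φ = 152.18 × 1.618 = 246.22724
≈ 246.23

246.23


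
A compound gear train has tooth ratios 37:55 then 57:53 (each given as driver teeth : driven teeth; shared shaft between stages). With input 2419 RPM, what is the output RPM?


Stage 1: RPM_B = RPM_A × t_A/t_B = 2419 × 37/55 = 89503/55 ≈ 1627.33
B and C share a shaft → RPM_C = RPM_B
Stage 2: RPM_D = RPM_C × t_C/t_D = RPM_A × (t_A×t_C)/(t_B×t_D)
Overall ratio = (37×57)/(55×53) = 2109/2915
RPM_D = 2419 × 2109/2915 = 5101671/2915
≈ 1750.14 RPM

1750.14 RPM


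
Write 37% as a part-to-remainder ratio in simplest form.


37% means 37 parts out of 100; remainder = 63
Part : remainder = 37:63
GCD = 1
= 37:63

37:63


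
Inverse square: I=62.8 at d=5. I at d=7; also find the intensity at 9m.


I₁d₁² = I₂d₂²
I at 7m = 62.8 × (5/7)² = 62.8 × 25/49 = 1570/49 ≈ 32.0408
I at 9m = 62.8 × (5/9)² = 62.8 × 25/81 = 1570/81 ≈ 19.3827
= 32.0408 and 19.3827

32.0408 and 19.3827


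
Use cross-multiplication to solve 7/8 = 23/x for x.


Cross multiply: 7 × x = 8 × 23
7x = 184
x = 184 / 7
= 26.29

26.29


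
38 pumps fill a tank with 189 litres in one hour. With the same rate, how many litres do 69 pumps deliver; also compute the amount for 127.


Direct proportion: y/x = constant
k = 189/38 ≈ 4.9737
y at x=69: k × 69 = 189 × 69 / 38 = 13041/38 ≈ 343.18
y at x=127: k × 127 = 189 × 127 / 38 = 24003/38 ≈ 631.66
= 343.18 and 631.66

343.18 and 631.66


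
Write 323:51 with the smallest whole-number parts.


GCD(323, 51) = 17
323/17 : 51/17
= 19:3

19:3


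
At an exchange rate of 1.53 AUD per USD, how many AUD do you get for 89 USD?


Amount × rate = 89 × 1.53
= 136.17 AUD

136.17 AUD


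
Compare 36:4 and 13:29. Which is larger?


36/4 = 9.0000
13/29 = 0.4483
9.0000 > 0.4483, so 36:4 is greater
= 36:4

36:4


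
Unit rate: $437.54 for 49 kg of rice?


Unit rate = total / quantity
= 437.54 / 49
= $8.93 per unit

$8.93 per unit


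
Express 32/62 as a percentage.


Percentage = (part / whole) × 100
= (32 / 62) × 100
≈ 51.61%

51.61%


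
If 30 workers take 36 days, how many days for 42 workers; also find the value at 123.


Inverse proportion: x × y = constant
k = 30 × 36 = 1080
At x=42: k/42 = 25.71
At x=123: k/123 = 8.78
= 25.71 and 8.78

25.71 and 8.78


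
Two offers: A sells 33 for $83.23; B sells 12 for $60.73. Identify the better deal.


Deal A: $83.23/33 = $2.5221/unit
Deal B: $60.73/12 = $5.0608/unit
A is cheaper per unit
= Deal A

Deal A


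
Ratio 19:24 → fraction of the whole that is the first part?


Total parts = 19 + 24 = 43
First part: 19/43 = 19/43
= 19/43

19/43


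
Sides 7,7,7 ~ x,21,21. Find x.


Scale factor = 21/7 = 3
Missing side = 7 × 3
= 21.0

21.0


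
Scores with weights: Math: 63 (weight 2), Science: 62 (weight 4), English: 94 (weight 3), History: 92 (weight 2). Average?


Numerator = 63×2 + 62×4 + 94×3 + 92×2
= 126 + 248 + 282 + 184
= 840
Total weight = 11
Weighted avg = 840/11
= 76.36

76.36


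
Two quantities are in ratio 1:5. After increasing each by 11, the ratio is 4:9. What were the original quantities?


Let A = 1k, B = 5k.
(1k + 11) / (5k + 11) = 4/9
Cross-multiply: 9(1k + 11) = 4(5k + 11)
9k + 99 = 20k + 44
9k - 20k = 44 - 99
-11k = -55
k = -55/-11 = 5
A = 1×5 = 5, B = 5×5 = 25
= A = 5, B = 25

A = 5, B = 25


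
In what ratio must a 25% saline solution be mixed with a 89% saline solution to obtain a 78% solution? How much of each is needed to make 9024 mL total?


Let x parts of 25% mix with y parts of 89%.
25x + 89y = 78(x + y)
25x + 89y = 78x + 78y
x(25 - 78) = y(78 - 89)
x/y = (89 - 78)/(78 - 25) = 11/53
Simplify: 11:53
Total parts = 64; one part = 9024/64 = 141.00 mL
25% solution: 11×141.00 = 1551.00 mL
89% solution: 53×141.00 = 7473.00 mL
= ratio 11:53; 1551.00 mL and 7473.00 mL

ratio 11:53; 1551.00 mL and 7473.00 mL


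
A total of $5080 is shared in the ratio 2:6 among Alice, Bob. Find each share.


Total parts = 2 + 6 = 8
Alice: 5080 × 2/8 = 1270.00
Bob: 5080 × 6/8 = 3810.00
= Alice: $1270.00, Bob: $3810.00

Alice: $1270.00, Bob: $3810.00


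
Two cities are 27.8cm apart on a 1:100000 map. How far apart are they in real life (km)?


Real distance = map distance × scale
= 27.8cm × 100000
= 2780000 cm = 27800.0 m
= 27.800 km

27.800 km


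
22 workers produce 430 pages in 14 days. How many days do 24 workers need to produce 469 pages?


Days ∝ work / workers, so d₂ = d₁ × (m₁/m₂) × (w₂/w₁)
Workers factor (inverse): 22/24 ≈ 0.9167
Work factor (direct): 469/430 ≈ 1.0907
d₂ = 14 × 22/24 × 469/430 = (14 × 22 × 469) / (24 × 430) = 144452/10320
≈ 14.00 days

14.00 days


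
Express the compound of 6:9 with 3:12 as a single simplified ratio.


Compound ratio = (6×3) : (9×12)
= 18:108
GCD = 18
= 1:6

1:6


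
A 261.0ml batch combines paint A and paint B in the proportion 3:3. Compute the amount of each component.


Total parts = 3 + 3 = 6
paint A: 261.0 × 3/6 = 130.5ml
paint B: 261.0 × 3/6 = 130.5ml
= 130.5ml and 130.5ml

130.5ml and 130.5ml


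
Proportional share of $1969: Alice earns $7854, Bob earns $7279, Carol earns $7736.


Total income = 7854 + 7279 + 7736 = $22869
Alice: $1969 × 7854/22869 = $676.22
Bob: $1969 × 7279/22869 = $626.72
Carol: $1969 × 7736/22869 = $666.06
= Alice: $676.22, Bob: $626.72, Carol: $666.06

Alice: $676.22, Bob: $626.72, Carol: $666.06


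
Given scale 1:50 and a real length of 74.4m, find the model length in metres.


Model size = real / scale
= 74.4 / 50
= 1.4880 m

1.4880 m


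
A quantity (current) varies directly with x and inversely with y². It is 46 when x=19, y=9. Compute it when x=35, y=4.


z = k·x/y²
Solve for k using the known point: k = z·y²/x = 46×81/19 = 3726/19 ≈ 196.1053
Now evaluate at x=35, y=4:
z = k × 35 / 16 = (3726 × 35) / (19 × 16) = 130410/304
≈ 428.9803

428.9803


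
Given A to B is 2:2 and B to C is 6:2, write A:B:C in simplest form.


Match B: multiply A:B by 6 → 12:12
Multiply B:C by 2 → 12:4
Combined: 12:12:4
GCD = 4
= 3:3:1

3:3:1


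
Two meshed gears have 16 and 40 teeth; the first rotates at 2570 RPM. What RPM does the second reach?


Gear ratio = 16:40 = 2:5
RPM_B = RPM_A × (teeth_A / teeth_B)
= 2570 × (16/40)
= 1028.0 RPM

1028.0 RPM


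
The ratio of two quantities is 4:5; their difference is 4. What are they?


Let A = 4k, B = 5k.
5k - 4k = 4
1k = 4 → k = 4/1 = 4
A = 4×4 = 16, B = 5×4 = 20
= A = 16, B = 20

A = 16, B = 20


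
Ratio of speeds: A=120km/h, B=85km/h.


Ratio = 120:85
GCD = 5
Simplified = 24:17
Time ratio (same distance) = 17:24
Speed ratio = 24:17

24:17


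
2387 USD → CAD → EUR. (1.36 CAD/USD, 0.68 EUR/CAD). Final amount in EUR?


Step 1: 2387 USD × 1.36 = 3246.32 CAD
Step 2: 3246.32 CAD × 0.68 = 2207.50 EUR
Implied rate USD→EUR = 1.36 × 0.68 = 0.9248
= 2207.50 EUR

2207.50 EUR


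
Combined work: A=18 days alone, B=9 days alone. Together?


Rate of A = 1/18 per day
Rate of B = 1/9 per day
Combined rate = 1/18 + 1/9 = 27/162 ≈ 0.1667 per day
Days = 1 / combined rate = 162/27
= 6.00 days

6.00 days


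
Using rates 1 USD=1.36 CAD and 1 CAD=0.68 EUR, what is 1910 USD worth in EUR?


Step 1: 1910 USD × 1.36 = 2597.60 CAD
Step 2: 2597.60 CAD × 0.68 = 1766.37 EUR
Implied rate USD→EUR = 1.36 × 0.68 = 0.9248
= 1766.37 EUR

1766.37 EUR


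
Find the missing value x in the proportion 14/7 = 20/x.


Cross multiply: 14 × x = 7 × 20
14x = 140
x = 140 / 14
= 10.00

10.00


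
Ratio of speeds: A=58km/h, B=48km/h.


Ratio = 58:48
GCD = 2
Simplified = 29:24
Time ratio (same distance) = 24:29
Speed ratio = 29:24

29:24


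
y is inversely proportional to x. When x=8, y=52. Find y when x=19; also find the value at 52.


Inverse proportion: x × y = constant
k = 8 × 52 = 416
At x=19: k/19 = 21.89
At x=52: k/52 = 8.00
= 21.89 and 8.00

21.89 and 8.00


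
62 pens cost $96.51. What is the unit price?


Unit rate = total / quantity
= 96.51 / 62
= $1.56 per unit

$1.56 per unit


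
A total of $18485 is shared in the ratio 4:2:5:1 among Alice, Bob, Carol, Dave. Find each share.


Total parts = 4 + 2 + 5 + 1 = 12
Alice: 18485 × 4/12 = 6161.67
Bob: 18485 × 2/12 = 3080.83
Carol: 18485 × 5/12 = 7702.08
Dave: 18485 × 1/12 = 1540.42
= Alice: $6161.67, Bob: $3080.83, Carol: $7702.08, Dave: $1540.42

Alice: $6161.67, Bob: $3080.83, Carol: $7702.08, Dave: $1540.42


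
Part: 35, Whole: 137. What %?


Percentage = (part / whole) × 100
= (35 / 137) × 100
≈ 25.55%

25.55%


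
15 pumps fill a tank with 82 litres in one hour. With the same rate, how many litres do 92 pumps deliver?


Direct proportion: y/x = constant
k = 82/15 ≈ 5.4667
y₂ = k × 92 = 82 × 92 / 15 = 7544/15
≈ 502.93

502.93


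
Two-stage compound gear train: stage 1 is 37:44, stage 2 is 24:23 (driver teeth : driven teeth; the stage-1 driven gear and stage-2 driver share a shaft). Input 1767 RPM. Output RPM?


Stage 1: RPM_B = RPM_A × t_A/t_B = 1767 × 37/44 = 65379/44 ≈ 1485.89
B and C share a shaft → RPM_C = RPM_B
Stage 2: RPM_D = RPM_C × t_C/t_D = RPM_A × (t_A×t_C)/(t_B×t_D)
Overall ratio = (37×24)/(44×23) = 888/1012
RPM_D = 1767 × 888/1012 = 1569096/1012
≈ 1550.49 RPM

1550.49 RPM


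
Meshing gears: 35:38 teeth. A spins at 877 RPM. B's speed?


Gear ratio = 35:38 = 35:38
RPM_B = RPM_A × (teeth_A / teeth_B)
= 877 × (35/38)
= 807.8 RPM

807.8 RPM


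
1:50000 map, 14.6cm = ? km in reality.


Real distance = map distance × scale
= 14.6cm × 50000
= 730000 cm = 7300.0 m
= 7.300 km

7.300 km


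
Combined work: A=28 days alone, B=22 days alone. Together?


Rate of A = 1/28 per day
Rate of B = 1/22 per day
Combined rate = 1/28 + 1/22 = 50/616 ≈ 0.0812 per day
Days = 1 / combined rate = 616/50
= 12.32 days

12.32 days


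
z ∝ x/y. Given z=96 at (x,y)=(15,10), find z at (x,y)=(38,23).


z = k·x/y
Solve for k using the known point: k = z·y/x = 96×10/15 = 960/15 = 64.0000
Now evaluate at x=38, y=23:
z = k × 38 / 23 = (960 × 38) / (15 × 23) = 36480/345
≈ 105.7391

105.7391


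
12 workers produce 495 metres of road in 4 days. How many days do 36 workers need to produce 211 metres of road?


Days ∝ work / workers, so d₂ = d₁ × (m₁/m₂) × (w₂/w₁)
Workers factor (inverse): 12/36 ≈ 0.3333
Work factor (direct): 211/495 ≈ 0.4263
d₂ = 4 × 12/36 × 211/495 = (4 × 12 × 211) / (36 × 495) = 10128/17820
≈ 0.57 days

0.57 days


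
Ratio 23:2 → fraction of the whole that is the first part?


Total parts = 23 + 2 = 25
First part: 23/25 = 23/25
= 23/25

23/25


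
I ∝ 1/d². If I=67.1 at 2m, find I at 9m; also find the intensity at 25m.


I₁d₁² = I₂d₂²
I at 9m = 67.1 × (2/9)² = 67.1 × 4/81 = 268.4/81 ≈ 3.3136
I at 25m = 67.1 × (2/25)² = 67.1 × 4/625 = 268.4/625 ≈ 0.4294
= 3.3136 and 0.4294

3.3136 and 0.4294


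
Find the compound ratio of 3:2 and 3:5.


Compound ratio = (3×3) : (2×5)
= 9:10
GCD = 1
= 9:10

9:10


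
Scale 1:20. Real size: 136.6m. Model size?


Model size = real / scale
= 136.6 / 20
= 6.8300 m

6.8300 m


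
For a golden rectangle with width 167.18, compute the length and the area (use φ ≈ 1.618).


φ = (1 + √5) / 2 ≈ 1.618
Length = width × φ = 167.18 × 1.618 = 270.49724
≈ 270.50
Area = width × length = 167.18 × 270.49724 = 45221.7285832 ≈ 45221.73
= Length: 270.50, Area: 45221.73

Length: 270.50, Area: 45221.73


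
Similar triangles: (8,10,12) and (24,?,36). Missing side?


Scale factor = 24/8 = 3
Missing side = 10 × 3
= 30.0

30.0


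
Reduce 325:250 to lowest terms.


GCD(325, 250) = 25
325/25 : 250/25
= 13:10

13:10


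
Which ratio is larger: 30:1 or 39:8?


30/1 = 30.0000
39/8 = 4.8750
30.0000 > 4.8750, so 30:1 is greater
= 30:1

30:1


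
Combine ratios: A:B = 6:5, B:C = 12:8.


Match B: multiply A:B by 12 → 72:60
Multiply B:C by 5 → 60:40
Combined: 72:60:40
GCD = 4
= 18:15:10

18:15:10


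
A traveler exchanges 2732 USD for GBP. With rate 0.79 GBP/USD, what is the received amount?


Amount × rate = 2732 × 0.79
= 2158.28 GBP

2158.28 GBP


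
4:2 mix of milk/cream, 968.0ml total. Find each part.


Total parts = 4 + 2 = 6
milk: 968.0 × 4/6 = 645.3ml
cream: 968.0 × 2/6 = 322.7ml
= 645.3ml and 322.7ml

645.3ml and 322.7ml


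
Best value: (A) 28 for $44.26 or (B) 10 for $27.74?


Deal A: $44.26/28 = $1.5807/unit
Deal B: $27.74/10 = $2.7740/unit
A is cheaper per unit
= Deal A

Deal A


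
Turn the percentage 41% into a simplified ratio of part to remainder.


41% means 41 parts out of 100; remainder = 59
Part : remainder = 41:59
GCD = 1
= 41:59

41:59


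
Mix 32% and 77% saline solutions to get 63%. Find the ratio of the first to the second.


Let x parts of 32% mix with y parts of 77%.
32x + 77y = 63(x + y)
32x + 77y = 63x + 63y
x(32 - 63) = y(63 - 77)
x/y = (77 - 63)/(63 - 32) = 14/31
Simplify: 14:31
= 14:31

14:31


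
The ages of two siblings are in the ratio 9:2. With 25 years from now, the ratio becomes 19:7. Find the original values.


Let A = 9k, B = 2k.
(9k + 25) / (2k + 25) = 19/7
Cross-multiply: 7(9k + 25) = 19(2k + 25)
63k + 175 = 38k + 475
63k - 38k = 475 - 175
25k = 300
k = 300/25 = 12
A = 9×12 = 108, B = 2×12 = 24
= A = 108, B = 24

A = 108, B = 24


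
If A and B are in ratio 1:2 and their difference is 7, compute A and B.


Let A = 1k, B = 2k.
2k - 1k = 7
1k = 7 → k = 7/1 = 7
A = 1×7 = 7, B = 2×7 = 14
= A = 7, B = 14

A = 7, B = 14


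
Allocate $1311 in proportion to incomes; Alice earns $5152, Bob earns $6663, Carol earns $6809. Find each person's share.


Total income = 5152 + 6663 + 6809 = $18624
Alice: $1311 × 5152/18624 = $362.66
Bob: $1311 × 6663/18624 = $469.03
Carol: $1311 × 6809/18624 = $479.31
= Alice: $362.66, Bob: $469.03, Carol: $479.31

Alice: $362.66, Bob: $469.03, Carol: $479.31


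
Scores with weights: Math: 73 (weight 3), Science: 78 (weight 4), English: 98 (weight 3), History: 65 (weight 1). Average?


Numerator = 73×3 + 78×4 + 98×3 + 65×1
= 219 + 312 + 294 + 65
= 890
Total weight = 11
Weighted avg = 890/11
= 80.91

80.91


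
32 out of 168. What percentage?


Percentage = (part / whole) × 100
= (32 / 168) × 100
≈ 19.05%

19.05%


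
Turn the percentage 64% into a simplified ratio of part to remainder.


64% means 64 parts out of 100; remainder = 36
Part : remainder = 64:36
GCD = 4
= 16:9

16:9


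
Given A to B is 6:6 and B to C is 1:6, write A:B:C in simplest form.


Match B: multiply A:B by 1 → 6:6
Multiply B:C by 6 → 6:36
Combined: 6:6:36
GCD = 6
= 1:1:6

1:1:6


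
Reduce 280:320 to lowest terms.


GCD(280, 320) = 40
280/40 : 320/40
= 7:8

7:8


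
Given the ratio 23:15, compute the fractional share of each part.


Total parts = 23 + 15 = 38
First part: 23/38 = 23/38
Second part: 15/38 = 15/38
= 23/38 and 15/38

23/38 and 15/38


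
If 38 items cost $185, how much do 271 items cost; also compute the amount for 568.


Direct proportion: y/x = constant
k = 185/38 ≈ 4.8684
y at x=271: k × 271 = 185 × 271 / 38 = 50135/38 ≈ 1319.34
y at x=568: k × 568 = 185 × 568 / 38 = 105080/38 ≈ 2765.26
= 1319.34 and 2765.26

1319.34 and 2765.26


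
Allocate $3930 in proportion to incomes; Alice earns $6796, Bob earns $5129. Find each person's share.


Total income = 6796 + 5129 = $11925
Alice: $3930 × 6796/11925 = $2239.69
Bob: $3930 × 5129/11925 = $1690.31
= Alice: $2239.69, Bob: $1690.31

Alice: $2239.69, Bob: $1690.31


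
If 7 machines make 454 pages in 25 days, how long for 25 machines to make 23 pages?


Days ∝ work / workers, so d₂ = d₁ × (m₁/m₂) × (w₂/w₁)
Workers factor (inverse): 7/25 = 0.2800
Work factor (direct): 23/454 ≈ 0.0507
d₂ = 25 × 7/25 × 23/454 = (25 × 7 × 23) / (25 × 454) = 4025/11350
≈ 0.35 days

0.35 days
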